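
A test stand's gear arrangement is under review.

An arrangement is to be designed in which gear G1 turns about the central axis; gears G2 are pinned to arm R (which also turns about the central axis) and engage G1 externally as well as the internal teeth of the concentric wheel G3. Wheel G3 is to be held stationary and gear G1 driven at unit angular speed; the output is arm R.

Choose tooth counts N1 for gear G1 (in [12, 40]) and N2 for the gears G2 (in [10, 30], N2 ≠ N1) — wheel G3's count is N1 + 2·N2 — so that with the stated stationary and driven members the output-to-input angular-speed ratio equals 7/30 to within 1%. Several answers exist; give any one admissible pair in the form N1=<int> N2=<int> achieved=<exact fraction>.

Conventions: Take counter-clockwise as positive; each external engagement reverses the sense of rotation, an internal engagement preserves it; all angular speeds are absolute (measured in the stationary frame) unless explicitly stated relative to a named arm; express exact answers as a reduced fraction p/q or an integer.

N1=14 N2=16 achieved=7/30

topology: planetary set — design target 7/30, arm = carrier (Willis)
Willis with ω_ring = 0: ω_arm/ω_sun = N1/(N1+N3); set equal to 7/30  ⇒  N3/N1 = 1/(7/30) − 1 = 23/7
N3 = N1 + 2·N2  ⇒  N2/N1 = (N3/N1 − 1)/2 = (23/7 − 1)/2 = 8/7
smallest multiple with N1 ≥ 12 and N2 ≥ 10: k = 2  ⇒  N1 = 2·7 = 14, N2 = 2·8 = 16 (N1 ≤ 40, N2 ≤ 30, N2 ≠ N1 ✓), N3 = 14 + 2·16 = 46
check: N1/(N1+N3) with N1 = 14, N3 = 46 gives 7/30; |achieved − target| = 0 ≤ 7/3000 ✓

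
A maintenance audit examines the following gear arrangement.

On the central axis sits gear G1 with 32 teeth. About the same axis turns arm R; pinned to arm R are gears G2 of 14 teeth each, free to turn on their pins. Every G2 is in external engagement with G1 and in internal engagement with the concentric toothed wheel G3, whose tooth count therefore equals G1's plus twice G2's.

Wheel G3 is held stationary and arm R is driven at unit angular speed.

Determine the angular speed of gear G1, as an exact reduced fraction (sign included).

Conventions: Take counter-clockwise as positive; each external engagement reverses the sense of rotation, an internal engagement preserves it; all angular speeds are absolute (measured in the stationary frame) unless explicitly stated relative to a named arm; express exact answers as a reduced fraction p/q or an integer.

class = planetary set [G3 = 32+2·14 = 60; Willis about the carrier]
ring teeth: 32 + 2·14 = 60
32(ω_sun−ω_arm) = −60(ω_ring−ω_arm),  ω_ring = 0, ω_arm = 1
ω_sun = 1 − (60/32)(0−1) = 23/8
exact speed ratio = 23/8

23/8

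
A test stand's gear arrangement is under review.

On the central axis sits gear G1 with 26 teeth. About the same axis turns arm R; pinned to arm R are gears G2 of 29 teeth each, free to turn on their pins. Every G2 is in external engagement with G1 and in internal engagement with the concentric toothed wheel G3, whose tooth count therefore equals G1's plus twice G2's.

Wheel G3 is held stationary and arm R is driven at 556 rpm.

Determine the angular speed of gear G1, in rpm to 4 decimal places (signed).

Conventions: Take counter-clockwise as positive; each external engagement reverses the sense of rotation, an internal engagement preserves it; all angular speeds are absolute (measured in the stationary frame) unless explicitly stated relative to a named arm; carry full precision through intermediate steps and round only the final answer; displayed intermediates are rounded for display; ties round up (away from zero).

class = planetary set [G3 = 26+2·29 = 84; Willis about the carrier]
normalise by the input: solve with ω_arm = 1, then scale by 556 rpm
ring teeth: 26 + 2·29 = 84
26(ω_sun−ω_arm) = −84(ω_ring−ω_arm),  ω_ring = 0, ω_arm = 1
ω_sun = 1 − (84/26)(0−1) = 55/13
scale: ω_sun = 55/13 × 556 rpm = +2352.3077 rpm

+2352.3077 rpm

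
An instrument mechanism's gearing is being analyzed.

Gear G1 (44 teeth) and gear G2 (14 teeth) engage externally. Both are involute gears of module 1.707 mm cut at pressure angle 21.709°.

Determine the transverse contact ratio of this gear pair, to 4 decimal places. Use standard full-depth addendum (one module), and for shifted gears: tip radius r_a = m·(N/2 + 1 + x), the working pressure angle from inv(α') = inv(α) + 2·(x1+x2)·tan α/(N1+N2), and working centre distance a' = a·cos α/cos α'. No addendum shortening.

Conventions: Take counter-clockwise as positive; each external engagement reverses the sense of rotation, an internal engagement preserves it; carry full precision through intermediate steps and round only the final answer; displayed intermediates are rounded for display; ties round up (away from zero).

1.5342

topology: single-mesh involute geometry — m = 1.707, 44T/14T pair
base radii: r_b1 = 34.890463, r_b2 = 11.101511
tip radii: r_a1 = 39.261000, r_a2 = 13.656000
no profile shift: α' = α, a' = a
action lengths: √(r_a1²−r_b1²) = 18.002270, √(r_a2²−r_b2²) = 7.952534
base pitch p_b = π·m·cos α = 4.982346
CR = (18.002270 + 7.952534 − 49.503000·sin 21.70900°)/4.982346 = 1.534218
contact ratio ≈ 1.5342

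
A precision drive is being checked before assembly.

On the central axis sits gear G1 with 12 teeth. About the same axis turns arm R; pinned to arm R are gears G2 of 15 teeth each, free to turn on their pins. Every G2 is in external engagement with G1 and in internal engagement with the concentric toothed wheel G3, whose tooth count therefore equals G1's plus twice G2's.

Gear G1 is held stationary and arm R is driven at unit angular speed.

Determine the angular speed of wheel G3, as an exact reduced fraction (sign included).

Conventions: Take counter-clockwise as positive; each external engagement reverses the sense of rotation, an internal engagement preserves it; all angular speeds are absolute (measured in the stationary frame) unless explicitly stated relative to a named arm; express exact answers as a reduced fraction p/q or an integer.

9/7

topology: planetary set — G1 12T / G2 15T / G3 42T, arm = carrier (Willis)
ring teeth: 12 + 2·15 = 42
12(ω_sun−ω_arm) = −42(ω_ring−ω_arm),  ω_sun = 0, ω_arm = 1
ω_ring = 1 − (12/42)(0−1) = 9/7
exact speed ratio = 9/7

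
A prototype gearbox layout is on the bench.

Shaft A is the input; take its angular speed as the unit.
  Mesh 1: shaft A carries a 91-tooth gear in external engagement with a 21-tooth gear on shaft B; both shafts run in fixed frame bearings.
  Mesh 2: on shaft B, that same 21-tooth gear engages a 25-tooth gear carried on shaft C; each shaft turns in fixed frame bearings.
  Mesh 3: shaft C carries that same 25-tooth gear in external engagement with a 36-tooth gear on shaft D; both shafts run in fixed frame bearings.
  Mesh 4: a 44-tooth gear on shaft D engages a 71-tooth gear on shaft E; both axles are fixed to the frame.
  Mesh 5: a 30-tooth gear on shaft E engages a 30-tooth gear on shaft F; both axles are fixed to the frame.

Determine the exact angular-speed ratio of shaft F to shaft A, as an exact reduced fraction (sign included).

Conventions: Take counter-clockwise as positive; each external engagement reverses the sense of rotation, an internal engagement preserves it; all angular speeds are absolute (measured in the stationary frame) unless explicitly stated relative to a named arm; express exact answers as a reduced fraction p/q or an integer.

class = fixed-axis compound train [5 meshes; 5 ratios multiply, 5 sense flips]
mesh 1 [91T→21T]: running ratio 13/3, sense −
mesh 2 [21T→25T]: running ratio 91/25, sense +
mesh 3 [25T→36T]: running ratio 91/36, sense −
mesh 4 [44T→71T]: running ratio 1001/639, sense +
mesh 5 [30T→30T]: running ratio 1001/639, sense −
ω_out/ω_in = -1001/639

-1001/639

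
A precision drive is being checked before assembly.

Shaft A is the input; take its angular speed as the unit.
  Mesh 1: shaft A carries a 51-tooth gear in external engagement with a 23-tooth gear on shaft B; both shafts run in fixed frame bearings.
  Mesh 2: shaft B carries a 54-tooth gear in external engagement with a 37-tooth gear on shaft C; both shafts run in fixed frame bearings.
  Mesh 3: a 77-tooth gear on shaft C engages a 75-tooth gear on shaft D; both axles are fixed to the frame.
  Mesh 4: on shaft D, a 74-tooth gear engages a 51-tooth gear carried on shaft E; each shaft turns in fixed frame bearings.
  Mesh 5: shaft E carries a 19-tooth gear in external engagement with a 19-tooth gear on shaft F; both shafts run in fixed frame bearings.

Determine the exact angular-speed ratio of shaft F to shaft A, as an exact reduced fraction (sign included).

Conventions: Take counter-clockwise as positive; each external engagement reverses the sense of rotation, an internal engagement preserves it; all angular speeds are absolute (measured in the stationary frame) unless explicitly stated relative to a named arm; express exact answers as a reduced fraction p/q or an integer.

class = fixed-axis compound train [5 meshes; 5 ratios multiply, 5 sense flips]
mesh 1 [51T→23T]: running ratio 51/23, sense −
mesh 2 [54T→37T]: running ratio 2754/851, sense +
mesh 3 [77T→75T]: running ratio 70686/21275, sense −
mesh 4 [74T→51T]: running ratio 2772/575, sense +
mesh 5 [19T→19T]: running ratio 2772/575, sense −
ω_out/ω_in = -2772/575

-2772/575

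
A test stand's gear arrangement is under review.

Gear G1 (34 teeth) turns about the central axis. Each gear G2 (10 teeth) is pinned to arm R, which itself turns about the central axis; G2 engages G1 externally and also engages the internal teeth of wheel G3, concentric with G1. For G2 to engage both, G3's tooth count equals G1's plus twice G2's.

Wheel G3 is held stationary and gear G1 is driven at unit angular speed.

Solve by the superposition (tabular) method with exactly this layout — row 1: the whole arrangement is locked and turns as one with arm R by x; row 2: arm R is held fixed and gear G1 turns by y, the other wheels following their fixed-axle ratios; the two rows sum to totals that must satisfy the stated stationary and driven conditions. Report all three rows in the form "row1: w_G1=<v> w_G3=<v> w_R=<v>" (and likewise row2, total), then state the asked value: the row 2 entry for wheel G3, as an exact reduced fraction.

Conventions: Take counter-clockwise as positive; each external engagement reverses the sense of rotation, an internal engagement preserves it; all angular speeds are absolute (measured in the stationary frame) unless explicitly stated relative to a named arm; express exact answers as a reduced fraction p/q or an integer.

row1: w_G1=17/44 w_G3=17/44 w_R=17/44
row2: w_G1=27/44 w_G3=-17/44 w_R=0
total: w_G1=1 w_G3=0 w_R=17/44
asked value: -17/44

planetary set (34T centre, 10T on arm, 54T internal) — Willis relation
superposition row 1 [locked train]: every member turns x
row 2 — arm fixed, fixed-axis ratios: sun y, ring −(34/54)·y, arm 0
boundary: total ω_ring = x − (34/54)·y = 0 and total ω_sun = x + y = 1  ⇒  y = 27/44, x = 17/44
row 2 ring = −(34/54)·27/44 = -17/44
totals (row 1 + row 2): sun 17/44 + 27/44 = 1, ring 17/44 + (-17/44) = 0, arm 17/44 + 0 = 17/44
asked cell (row2, ring) = -17/44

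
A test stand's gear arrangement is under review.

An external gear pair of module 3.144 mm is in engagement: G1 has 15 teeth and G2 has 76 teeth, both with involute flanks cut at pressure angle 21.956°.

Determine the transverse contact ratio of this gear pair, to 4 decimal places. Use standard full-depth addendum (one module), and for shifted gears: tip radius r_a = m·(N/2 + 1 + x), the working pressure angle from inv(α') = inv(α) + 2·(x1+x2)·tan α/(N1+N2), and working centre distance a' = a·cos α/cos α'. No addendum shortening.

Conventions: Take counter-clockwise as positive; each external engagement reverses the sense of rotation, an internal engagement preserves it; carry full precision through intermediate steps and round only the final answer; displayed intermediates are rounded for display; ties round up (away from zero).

1.5692

single-mesh involute tooth geometry (15T engaging 76T at module 3.144)
base radii: r_b1 = 21.869772, r_b2 = 110.806846
tip radii: r_a1 = 26.724000, r_a2 = 122.616000
no profile shift: α' = α, a' = a
action lengths: √(r_a1²−r_b1²) = 15.358556, √(r_a2²−r_b2²) = 52.502631
base pitch p_b = π·m·cos α = 9.160789
CR = (15.358556 + 52.502631 − 143.052000·sin 21.95600°)/9.160789 = 1.569170
contact ratio ≈ 1.5692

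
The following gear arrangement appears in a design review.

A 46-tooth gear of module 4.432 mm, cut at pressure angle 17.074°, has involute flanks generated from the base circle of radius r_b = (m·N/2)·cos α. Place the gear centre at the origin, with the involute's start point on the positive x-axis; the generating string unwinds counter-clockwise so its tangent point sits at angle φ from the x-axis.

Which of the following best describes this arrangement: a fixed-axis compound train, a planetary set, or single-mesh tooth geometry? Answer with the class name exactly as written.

recognized (one wheel, involute flank): single-mesh tooth geometry, m = 4.432, N = 46
classification: single-mesh tooth geometry

single-mesh tooth geometry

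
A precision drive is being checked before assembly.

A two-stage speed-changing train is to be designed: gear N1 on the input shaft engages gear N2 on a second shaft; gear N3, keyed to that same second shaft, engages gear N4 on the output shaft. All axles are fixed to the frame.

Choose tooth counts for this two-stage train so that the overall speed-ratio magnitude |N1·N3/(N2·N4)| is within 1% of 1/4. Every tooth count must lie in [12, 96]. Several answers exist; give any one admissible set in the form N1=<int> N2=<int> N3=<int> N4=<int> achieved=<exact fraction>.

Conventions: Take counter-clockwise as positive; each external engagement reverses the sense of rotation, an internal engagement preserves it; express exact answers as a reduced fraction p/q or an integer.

N1=12 N2=16 N3=12 N4=36 achieved=1/4

class = fixed-axis compound train [2-stage, 1/4 wanted]
target = 1/4 in lowest terms: an exact hit needs N1·N3 = k·1 and N2·N4 = k·4 for one integer k, every count in [12, 96]; additionally prefer no 1:1 stage (N1 ≠ N2, N3 ≠ N4)
k = 1…143: no 1:1-free in-range split of k·1 and k·4 into factor pairs; take k = 144
k = 144: N1·N3 = 144 = 12·12, N2·N4 = 576 = 16·36
achieved = 12·12/(16·36) = 1/4; |achieved − target| = 0 ≤ 1/400 ✓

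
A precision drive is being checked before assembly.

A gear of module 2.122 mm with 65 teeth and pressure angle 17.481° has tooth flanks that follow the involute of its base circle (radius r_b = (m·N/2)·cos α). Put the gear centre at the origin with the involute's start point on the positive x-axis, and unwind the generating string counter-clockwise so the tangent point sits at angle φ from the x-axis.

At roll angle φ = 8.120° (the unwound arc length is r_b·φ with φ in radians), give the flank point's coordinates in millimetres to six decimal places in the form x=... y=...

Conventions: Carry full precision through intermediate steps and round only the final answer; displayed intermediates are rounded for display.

x=66.437237 y=0.062287

topology: single-mesh involute geometry — m = 2.122, N = 65
pitch radius r_p = m·N/2 = 2.122·65/2 = 68.965000
base radius r_b = r_p·cos α = 68.965000·cos 17.481° = 65.779963
roll angle φ = 8.120° = 0.14172074 rad
x = r_b·(cos φ + φ·sin φ) = 66.437237
y = r_b·(sin φ − φ·cos φ) = 0.062287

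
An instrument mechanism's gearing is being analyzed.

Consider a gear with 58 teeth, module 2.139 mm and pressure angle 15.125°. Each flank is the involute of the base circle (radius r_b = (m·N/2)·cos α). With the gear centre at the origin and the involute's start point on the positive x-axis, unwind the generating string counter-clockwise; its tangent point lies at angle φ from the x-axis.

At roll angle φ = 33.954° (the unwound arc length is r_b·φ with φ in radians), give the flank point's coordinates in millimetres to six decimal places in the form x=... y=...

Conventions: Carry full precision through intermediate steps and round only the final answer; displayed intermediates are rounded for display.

topology: single-mesh involute geometry — m = 2.139, N = 58
pitch radius r_p = m·N/2 = 2.139·58/2 = 62.031000
base radius r_b = r_p·cos α = 62.031000·cos 15.125° = 59.882176
roll angle φ = 33.954° = 0.59260909 rad
x = r_b·(cos φ + φ·sin φ) = 69.491739
y = r_b·(sin φ − φ·cos φ) = 4.010072

x=69.491739 y=4.010072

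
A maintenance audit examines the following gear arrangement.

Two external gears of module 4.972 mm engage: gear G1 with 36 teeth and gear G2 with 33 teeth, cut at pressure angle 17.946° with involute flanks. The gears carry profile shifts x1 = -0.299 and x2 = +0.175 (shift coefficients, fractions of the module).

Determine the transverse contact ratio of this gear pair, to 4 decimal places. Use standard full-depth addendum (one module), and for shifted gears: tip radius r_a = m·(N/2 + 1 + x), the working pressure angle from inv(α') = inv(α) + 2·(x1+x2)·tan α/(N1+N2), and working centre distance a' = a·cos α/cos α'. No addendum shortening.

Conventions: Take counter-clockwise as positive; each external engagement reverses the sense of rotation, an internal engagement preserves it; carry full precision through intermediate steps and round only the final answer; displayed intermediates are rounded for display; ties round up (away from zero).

1.8158

topology: single-mesh involute geometry — m = 4.972, 36T/33T pair
base radii: r_b1 = 85.141781, r_b2 = 78.046633
tip radii: r_a1 = 92.981372, r_a2 = 87.880100
inv(α') = inv(17.946°) + 2·(-0.299+0.175)·tan α/(36+33) = 0.00949717  ⇒  α' = 17.28452°
a' = a·cos α / cos α' = 171.5340·cos 17.946°/cos 17.28452° = 170.906353
action lengths: √(r_a1²−r_b1²) = 37.368605, √(r_a2²−r_b2²) = 40.393503
base pitch p_b = π·m·cos α = 14.860044
CR = (37.368605 + 40.393503 − 170.906353·sin 17.28452°)/14.860044 = 1.815805
contact ratio ≈ 1.8158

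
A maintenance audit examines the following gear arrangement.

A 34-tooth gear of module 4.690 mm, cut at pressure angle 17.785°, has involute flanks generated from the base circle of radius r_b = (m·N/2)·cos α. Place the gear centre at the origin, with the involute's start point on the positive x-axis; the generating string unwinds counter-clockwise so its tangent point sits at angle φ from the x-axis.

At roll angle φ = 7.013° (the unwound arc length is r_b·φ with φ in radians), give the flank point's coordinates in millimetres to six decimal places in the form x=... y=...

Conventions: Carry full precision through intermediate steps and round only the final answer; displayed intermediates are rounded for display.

x=76.486231 y=0.046337

recognized (one wheel, involute flank): single-mesh tooth geometry, m = 4.690, N = 34
pitch radius r_p = m·N/2 = 4.690·34/2 = 79.730000
base radius r_b = r_p·cos α = 79.730000·cos 17.785° = 75.919655
roll angle φ = 7.013° = 0.12239994 rad
x = r_b·(cos φ + φ·sin φ) = 76.486231
y = r_b·(sin φ − φ·cos φ) = 0.046337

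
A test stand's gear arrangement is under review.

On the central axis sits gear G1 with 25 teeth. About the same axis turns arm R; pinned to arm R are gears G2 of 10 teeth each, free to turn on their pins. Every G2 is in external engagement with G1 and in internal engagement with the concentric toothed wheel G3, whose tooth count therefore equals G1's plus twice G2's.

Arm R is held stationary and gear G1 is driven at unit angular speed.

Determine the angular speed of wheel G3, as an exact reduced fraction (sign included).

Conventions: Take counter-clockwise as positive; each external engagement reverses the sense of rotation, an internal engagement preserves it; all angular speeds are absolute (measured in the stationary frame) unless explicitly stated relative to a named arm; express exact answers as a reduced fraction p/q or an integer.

class = planetary set [G3 = 25+2·10 = 45; Willis about the carrier]
ring teeth: 25 + 2·10 = 45
25(ω_sun−ω_arm) = −45(ω_ring−ω_arm),  ω_arm = 0, ω_sun = 1
ω_ring = 0 − (25/45)(1−0) = -5/9
exact speed ratio = -5/9

-5/9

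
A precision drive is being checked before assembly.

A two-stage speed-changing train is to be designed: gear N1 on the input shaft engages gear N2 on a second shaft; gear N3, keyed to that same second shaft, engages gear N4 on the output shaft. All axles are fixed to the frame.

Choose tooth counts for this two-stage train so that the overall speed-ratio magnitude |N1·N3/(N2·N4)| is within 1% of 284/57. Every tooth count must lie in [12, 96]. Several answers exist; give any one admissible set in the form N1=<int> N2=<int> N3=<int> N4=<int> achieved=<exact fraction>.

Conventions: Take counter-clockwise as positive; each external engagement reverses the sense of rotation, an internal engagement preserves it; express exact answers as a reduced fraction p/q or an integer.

design class (target 284/57): fixed-axis compound train
target = 284/57 in lowest terms: an exact hit needs N1·N3 = k·284 and N2·N4 = k·57 for one integer k, every count in [12, 96]; additionally prefer no 1:1 stage (N1 ≠ N2, N3 ≠ N4)
k = 1…3: no 1:1-free in-range split of k·284 and k·57 into factor pairs; take k = 4
k = 4: N1·N3 = 1136 = 16·71, N2·N4 = 228 = 12·19
achieved = 16·71/(12·19) = 284/57; |achieved − target| = 0 ≤ 71/1425 ✓

N1=16 N2=12 N3=71 N4=19 achieved=284/57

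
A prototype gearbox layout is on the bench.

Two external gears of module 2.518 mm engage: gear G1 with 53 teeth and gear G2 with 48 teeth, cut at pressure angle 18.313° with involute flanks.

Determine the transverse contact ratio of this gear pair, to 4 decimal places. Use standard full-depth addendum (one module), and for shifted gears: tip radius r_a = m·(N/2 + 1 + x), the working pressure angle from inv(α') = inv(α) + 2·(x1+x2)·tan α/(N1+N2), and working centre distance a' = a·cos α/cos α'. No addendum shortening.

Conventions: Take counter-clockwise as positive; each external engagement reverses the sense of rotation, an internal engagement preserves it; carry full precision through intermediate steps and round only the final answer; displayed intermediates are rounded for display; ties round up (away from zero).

1.8532

recognized (one external pair, fixed centres): single-mesh tooth geometry, m = 2.518, N1 = 53, N2 = 48
base radii: r_b1 = 63.347558, r_b2 = 57.371374
tip radii: r_a1 = 69.245000, r_a2 = 62.950000
no profile shift: α' = α, a' = a
action lengths: √(r_a1²−r_b1²) = 27.963492, √(r_a2²−r_b2²) = 25.908068
base pitch p_b = π·m·cos α = 7.509895
CR = (27.963492 + 25.908068 − 127.159000·sin 18.31300°)/7.509895 = 1.853182
contact ratio ≈ 1.8532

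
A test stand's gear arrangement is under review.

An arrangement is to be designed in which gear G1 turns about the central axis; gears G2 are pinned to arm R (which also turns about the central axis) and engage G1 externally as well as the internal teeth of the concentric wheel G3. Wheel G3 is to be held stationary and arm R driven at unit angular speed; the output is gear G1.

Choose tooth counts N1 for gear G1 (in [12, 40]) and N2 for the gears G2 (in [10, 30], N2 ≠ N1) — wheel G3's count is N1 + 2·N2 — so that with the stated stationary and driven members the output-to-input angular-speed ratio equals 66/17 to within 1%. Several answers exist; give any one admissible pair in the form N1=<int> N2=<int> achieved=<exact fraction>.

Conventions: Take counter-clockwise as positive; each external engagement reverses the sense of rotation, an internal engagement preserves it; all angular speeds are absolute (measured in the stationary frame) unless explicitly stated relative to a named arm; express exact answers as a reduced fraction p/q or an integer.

N1=17 N2=16 achieved=66/17

class = planetary set [ratio 66/17 wanted; Willis about the carrier]
Willis with ω_ring = 0: ω_sun/ω_arm = (N1+N3)/N1; set equal to 66/17  ⇒  N3/N1 = 66/17 − 1 = 49/17
N3 = N1 + 2·N2  ⇒  N2/N1 = (N3/N1 − 1)/2 = (49/17 − 1)/2 = 16/17
smallest multiple with N1 ≥ 12 and N2 ≥ 10: k = 1  ⇒  N1 = 1·17 = 17, N2 = 1·16 = 16 (N1 ≤ 40, N2 ≤ 30, N2 ≠ N1 ✓), N3 = 17 + 2·16 = 49
check: (N1+N3)/N1 with N1 = 17, N3 = 49 gives 66/17; |achieved − target| = 0 ≤ 33/850 ✓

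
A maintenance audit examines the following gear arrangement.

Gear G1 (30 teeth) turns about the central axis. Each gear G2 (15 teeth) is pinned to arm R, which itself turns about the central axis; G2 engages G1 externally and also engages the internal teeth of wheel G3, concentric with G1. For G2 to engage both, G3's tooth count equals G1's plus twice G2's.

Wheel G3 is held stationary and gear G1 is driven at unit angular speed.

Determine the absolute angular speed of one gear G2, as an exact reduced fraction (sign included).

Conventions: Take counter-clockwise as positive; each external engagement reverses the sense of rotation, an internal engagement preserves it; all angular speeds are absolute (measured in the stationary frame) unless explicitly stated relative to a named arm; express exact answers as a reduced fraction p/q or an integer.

-1

planetary set (30T centre, 15T on arm, 60T internal) — Willis relation
ring teeth: 30 + 2·15 = 60
30(ω_sun−ω_arm) = −60(ω_ring−ω_arm),  ω_ring = 0, ω_sun = 1
30(1−ω_arm) = −60(0−ω_arm)  ⇒  90·ω_arm = 30  ⇒  ω_arm = 1/3
sun–planet mesh: 30·(1−1/3) = −15·(ω_p−ω_arm)  ⇒  ω_p−ω_arm = -4/3
ω_p = 1/3 − 4/3 = -1
exact speed ratio = -1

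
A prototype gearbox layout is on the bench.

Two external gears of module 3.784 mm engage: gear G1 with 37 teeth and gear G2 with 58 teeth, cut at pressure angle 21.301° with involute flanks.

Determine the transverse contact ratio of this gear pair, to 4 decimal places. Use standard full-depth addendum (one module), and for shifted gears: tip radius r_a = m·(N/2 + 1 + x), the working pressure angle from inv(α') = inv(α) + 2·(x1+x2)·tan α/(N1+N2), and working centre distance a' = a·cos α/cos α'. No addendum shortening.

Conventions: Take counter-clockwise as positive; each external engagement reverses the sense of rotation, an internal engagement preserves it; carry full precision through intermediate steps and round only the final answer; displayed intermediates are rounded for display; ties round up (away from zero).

1.6747

class = single-mesh tooth geometry [involute pair 37T × 58T, m = 3.784]
base radii: r_b1 = 65.221669, r_b2 = 102.239373
tip radii: r_a1 = 73.788000, r_a2 = 113.520000
no profile shift: α' = α, a' = a
action lengths: √(r_a1²−r_b1²) = 34.508011, √(r_a2²−r_b2²) = 49.334583
base pitch p_b = π·m·cos α = 11.075671
CR = (34.508011 + 49.334583 − 179.740000·sin 21.30100°)/11.075671 = 1.674742
contact ratio ≈ 1.6747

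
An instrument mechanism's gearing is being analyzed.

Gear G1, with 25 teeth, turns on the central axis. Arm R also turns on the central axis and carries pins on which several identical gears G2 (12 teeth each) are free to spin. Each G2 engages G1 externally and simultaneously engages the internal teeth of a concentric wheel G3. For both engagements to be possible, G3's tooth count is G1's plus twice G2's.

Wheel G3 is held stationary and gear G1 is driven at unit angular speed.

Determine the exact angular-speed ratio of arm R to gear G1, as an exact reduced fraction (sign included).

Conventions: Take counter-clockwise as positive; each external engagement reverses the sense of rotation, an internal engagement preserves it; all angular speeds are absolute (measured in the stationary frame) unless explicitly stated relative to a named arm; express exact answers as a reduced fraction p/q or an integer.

planetary set (25T centre, 12T on arm, 49T internal) — Willis relation
ring teeth: 25 + 2·12 = 49
25(ω_sun−ω_arm) = −49(ω_ring−ω_arm),  ω_ring = 0, ω_sun = 1
25(1−ω_arm) = −49(0−ω_arm)  ⇒  74·ω_arm = 25  ⇒  ω_arm = 25/74
ω_out/ω_in = 25/74

25/74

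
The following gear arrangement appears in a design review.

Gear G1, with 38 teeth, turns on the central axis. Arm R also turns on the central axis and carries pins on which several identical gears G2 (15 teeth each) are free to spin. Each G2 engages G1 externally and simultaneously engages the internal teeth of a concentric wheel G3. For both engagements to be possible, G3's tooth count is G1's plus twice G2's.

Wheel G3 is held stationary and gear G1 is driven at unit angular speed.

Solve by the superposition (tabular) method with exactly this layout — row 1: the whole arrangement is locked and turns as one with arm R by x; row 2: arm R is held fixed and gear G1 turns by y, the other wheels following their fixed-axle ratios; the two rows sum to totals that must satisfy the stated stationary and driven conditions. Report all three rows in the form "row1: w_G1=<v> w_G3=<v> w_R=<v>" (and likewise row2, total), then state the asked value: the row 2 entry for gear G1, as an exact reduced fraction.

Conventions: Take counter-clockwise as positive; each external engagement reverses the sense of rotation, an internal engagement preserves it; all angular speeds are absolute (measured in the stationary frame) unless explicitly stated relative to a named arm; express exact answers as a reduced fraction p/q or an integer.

row1: w_G1=19/53 w_G3=19/53 w_R=19/53
row2: w_G1=34/53 w_G3=-19/53 w_R=0
total: w_G1=1 w_G3=0 w_R=19/53
asked value: 34/53

recognized (axles ride arm R): planetary set, 38/15/68 teeth
superposition row 1 [locked train]: every member turns x
superposition row 2 [arm held]: sun y, ring −(38/68)·y, arm 0
boundary: total ω_ring = x − (38/68)·y = 0 and total ω_sun = x + y = 1  ⇒  y = 34/53, x = 19/53
row 2 ring = −(38/68)·34/53 = -19/53
totals (row 1 + row 2): sun 19/53 + 34/53 = 1, ring 19/53 + (-19/53) = 0, arm 19/53 + 0 = 19/53
asked cell (row2, sun) = 34/53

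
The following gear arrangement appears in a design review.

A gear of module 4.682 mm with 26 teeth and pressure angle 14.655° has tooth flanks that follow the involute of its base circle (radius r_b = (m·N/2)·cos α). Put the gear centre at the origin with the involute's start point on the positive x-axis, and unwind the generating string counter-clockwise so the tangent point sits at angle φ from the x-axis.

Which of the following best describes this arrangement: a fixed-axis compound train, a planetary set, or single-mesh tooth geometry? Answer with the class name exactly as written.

single-mesh tooth geometry

class = single-mesh tooth geometry [base-circle involute, m = 4.682, 26T]
classification: single-mesh tooth geometry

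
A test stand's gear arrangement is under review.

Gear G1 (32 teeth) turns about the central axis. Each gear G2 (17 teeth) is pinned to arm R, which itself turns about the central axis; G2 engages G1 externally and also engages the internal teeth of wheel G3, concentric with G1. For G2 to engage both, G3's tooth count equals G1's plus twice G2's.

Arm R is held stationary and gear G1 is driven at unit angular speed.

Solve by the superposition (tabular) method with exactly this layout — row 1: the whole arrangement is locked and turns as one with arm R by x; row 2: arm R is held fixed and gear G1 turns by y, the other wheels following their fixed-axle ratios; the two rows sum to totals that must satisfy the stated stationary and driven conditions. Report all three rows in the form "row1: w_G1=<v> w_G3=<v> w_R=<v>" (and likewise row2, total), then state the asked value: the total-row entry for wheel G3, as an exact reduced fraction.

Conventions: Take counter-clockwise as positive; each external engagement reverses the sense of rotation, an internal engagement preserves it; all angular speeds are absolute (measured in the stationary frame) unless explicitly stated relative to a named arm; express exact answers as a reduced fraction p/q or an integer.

row1: w_G1=0 w_G3=0 w_R=0
row2: w_G1=1 w_G3=-16/33 w_R=0
total: w_G1=1 w_G3=-16/33 w_R=0
asked value: -16/33

planetary set (32T centre, 17T on arm, 66T internal) — Willis relation
row 1 — lock + rotate with arm: ω_sun = ω_ring = ω_arm = x
row 2: sun turns y, ring = −(32/66)·y, arm 0
boundary: total ω_arm = x = 0 and total ω_sun = x + y = 1  ⇒  y = 1, x = 0
row 2 ring = −(32/66)·1 = -16/33
totals (row 1 + row 2): sun 0 + 1 = 1, ring 0 + (-16/33) = -16/33, arm 0 + 0 = 0
asked cell (total, ring) = -16/33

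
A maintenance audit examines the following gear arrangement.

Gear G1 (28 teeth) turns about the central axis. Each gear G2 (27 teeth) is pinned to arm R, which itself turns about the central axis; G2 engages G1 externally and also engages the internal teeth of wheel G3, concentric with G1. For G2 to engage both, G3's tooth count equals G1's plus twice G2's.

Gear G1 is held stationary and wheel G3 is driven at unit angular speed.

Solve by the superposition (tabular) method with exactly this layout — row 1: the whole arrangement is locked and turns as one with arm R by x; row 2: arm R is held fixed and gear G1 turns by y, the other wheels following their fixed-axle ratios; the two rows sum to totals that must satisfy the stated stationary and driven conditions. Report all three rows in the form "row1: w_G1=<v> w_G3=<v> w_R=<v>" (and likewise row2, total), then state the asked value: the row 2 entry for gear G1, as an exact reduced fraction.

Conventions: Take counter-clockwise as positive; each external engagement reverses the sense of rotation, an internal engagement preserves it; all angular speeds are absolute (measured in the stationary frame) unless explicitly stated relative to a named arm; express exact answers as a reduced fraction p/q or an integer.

topology: planetary set — G1 28T / G2 27T / G3 82T, arm = carrier (Willis)
superposition row 1 [locked train]: every member turns x
superposition row 2 [arm held]: sun y, ring −(28/82)·y, arm 0
boundary: total ω_sun = x + y = 0 and total ω_ring = x − (28/82)·y = 1  ⇒  y = -41/55, x = 41/55
row 2 ring = −(28/82)·(-41/55) = 14/55
totals (row 1 + row 2): sun 41/55 + (-41/55) = 0, ring 41/55 + 14/55 = 1, arm 41/55 + 0 = 41/55
asked cell (row2, sun) = -41/55

row1: w_G1=41/55 w_G3=41/55 w_R=41/55
row2: w_G1=-41/55 w_G3=14/55 w_R=0
total: w_G1=0 w_G3=1 w_R=41/55
asked value: -41/55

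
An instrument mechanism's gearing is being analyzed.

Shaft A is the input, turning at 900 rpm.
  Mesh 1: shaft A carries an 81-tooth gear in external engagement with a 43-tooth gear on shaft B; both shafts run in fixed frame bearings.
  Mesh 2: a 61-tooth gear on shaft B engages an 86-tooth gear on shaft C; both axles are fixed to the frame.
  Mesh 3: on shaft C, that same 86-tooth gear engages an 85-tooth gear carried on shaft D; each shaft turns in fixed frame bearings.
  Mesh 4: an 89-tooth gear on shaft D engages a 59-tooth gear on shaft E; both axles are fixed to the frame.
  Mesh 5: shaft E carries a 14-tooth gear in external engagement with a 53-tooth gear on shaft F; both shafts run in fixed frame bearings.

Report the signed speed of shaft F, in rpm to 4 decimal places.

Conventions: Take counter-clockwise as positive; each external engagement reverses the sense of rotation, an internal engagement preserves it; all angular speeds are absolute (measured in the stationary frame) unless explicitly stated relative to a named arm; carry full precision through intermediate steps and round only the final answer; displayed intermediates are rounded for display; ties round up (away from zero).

recognized (6 fixed axles, 5 meshes): fixed-axis compound train
mesh 1 [81T→43T]: ω = 900.0000×81/43 = 1695.3488 rpm, sense flips to −
mesh 2 [61T→86T]: ω = 1695.3488×61/86 = 1202.5149 rpm, sense flips to +
mesh 3 [86T→85T]: ω = 1202.5149×86/85 = 1216.6621 rpm, sense flips to −
mesh 4 [89T→59T]: ω = 1216.6621×89/59 = 1835.3039 rpm, sense flips to +
mesh 5 [14T→53T]: ω = 1835.3039×14/53 = 484.7972 rpm, sense flips to −
signed output speed = -484.7972 rpm

-484.7972 rpm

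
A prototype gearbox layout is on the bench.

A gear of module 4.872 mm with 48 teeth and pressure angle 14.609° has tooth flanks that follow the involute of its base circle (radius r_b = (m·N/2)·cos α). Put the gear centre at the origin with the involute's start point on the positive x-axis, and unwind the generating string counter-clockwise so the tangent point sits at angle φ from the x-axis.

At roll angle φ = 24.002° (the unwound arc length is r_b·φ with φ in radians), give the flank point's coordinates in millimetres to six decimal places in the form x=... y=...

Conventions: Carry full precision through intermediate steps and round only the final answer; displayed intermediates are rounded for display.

single-mesh involute tooth geometry (48T wheel at module 4.872)
pitch radius r_p = m·N/2 = 4.872·48/2 = 116.928000
base radius r_b = r_p·cos α = 116.928000·cos 14.609° = 113.147667
roll angle φ = 24.002° = 0.41891393 rad
x = r_b·(cos φ + φ·sin φ) = 122.644406
y = r_b·(sin φ − φ·cos φ) = 2.724320

x=122.644406 y=2.724320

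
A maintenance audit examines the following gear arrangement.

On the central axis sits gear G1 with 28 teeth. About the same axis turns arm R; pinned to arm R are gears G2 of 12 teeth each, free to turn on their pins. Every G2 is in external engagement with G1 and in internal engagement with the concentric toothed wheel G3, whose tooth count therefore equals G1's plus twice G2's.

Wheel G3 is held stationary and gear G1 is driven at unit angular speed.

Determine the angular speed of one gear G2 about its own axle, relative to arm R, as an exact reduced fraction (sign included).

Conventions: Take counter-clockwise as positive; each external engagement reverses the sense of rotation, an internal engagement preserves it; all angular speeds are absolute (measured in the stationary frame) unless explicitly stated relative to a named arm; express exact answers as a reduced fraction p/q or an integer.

class = planetary set [G3 = 28+2·12 = 52; Willis about the carrier]
ring teeth: 28 + 2·12 = 52
28(ω_sun−ω_arm) = −52(ω_ring−ω_arm),  ω_ring = 0, ω_sun = 1
28(1−ω_arm) = −52(0−ω_arm)  ⇒  80·ω_arm = 28  ⇒  ω_arm = 7/20
sun–planet mesh: 28·(1−7/20) = −12·(ω_p−ω_arm)  ⇒  ω_p−ω_arm = -91/60
exact speed ratio = -91/60

-91/60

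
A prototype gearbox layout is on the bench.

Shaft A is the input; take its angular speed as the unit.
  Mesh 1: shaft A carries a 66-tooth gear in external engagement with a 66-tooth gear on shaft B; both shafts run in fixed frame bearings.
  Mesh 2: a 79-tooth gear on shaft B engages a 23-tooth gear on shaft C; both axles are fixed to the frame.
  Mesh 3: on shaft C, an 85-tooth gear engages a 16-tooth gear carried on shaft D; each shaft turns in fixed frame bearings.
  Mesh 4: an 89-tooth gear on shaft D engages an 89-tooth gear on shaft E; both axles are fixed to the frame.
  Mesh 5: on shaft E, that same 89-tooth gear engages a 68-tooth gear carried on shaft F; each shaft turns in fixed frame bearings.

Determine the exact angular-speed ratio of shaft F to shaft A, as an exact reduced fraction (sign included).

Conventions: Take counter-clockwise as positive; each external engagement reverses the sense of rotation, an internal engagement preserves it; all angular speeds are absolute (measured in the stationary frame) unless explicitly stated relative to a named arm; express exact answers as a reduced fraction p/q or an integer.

-35155/1472

class = fixed-axis compound train [5 meshes; 5 ratios multiply, 5 sense flips]
mesh 1 [66T→66T]: running ratio 1, sense −
mesh 2 [79T→23T]: running ratio 79/23, sense +
mesh 3 [85T→16T]: running ratio 6715/368, sense −
mesh 4 [89T→89T]: running ratio 6715/368, sense +
mesh 5 [89T→68T]: running ratio 35155/1472, sense −
ω_out/ω_in = -35155/1472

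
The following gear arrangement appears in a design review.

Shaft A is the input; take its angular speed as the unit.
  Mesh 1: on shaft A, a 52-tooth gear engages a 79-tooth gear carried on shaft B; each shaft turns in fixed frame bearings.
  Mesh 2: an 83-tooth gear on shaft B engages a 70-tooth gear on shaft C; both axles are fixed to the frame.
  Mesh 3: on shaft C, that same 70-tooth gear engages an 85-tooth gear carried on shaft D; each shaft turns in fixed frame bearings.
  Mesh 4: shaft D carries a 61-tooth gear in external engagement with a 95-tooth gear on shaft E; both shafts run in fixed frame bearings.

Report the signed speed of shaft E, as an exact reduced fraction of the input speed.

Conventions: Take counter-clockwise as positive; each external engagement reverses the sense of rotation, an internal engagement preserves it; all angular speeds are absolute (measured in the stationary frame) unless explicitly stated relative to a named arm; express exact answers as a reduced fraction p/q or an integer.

263276/637925

4-mesh fixed-axis compound train (all bearings frame-fixed)
mesh 1 [52T→79T]: |ω|/ω_in = 1×52/79 = 52/79, sense flips to −
mesh 2 [83T→70T]: |ω|/ω_in = (52/79)×83/70 = 2158/2765, sense flips to +
mesh 3 [70T→85T]: |ω|/ω_in = (2158/2765)×70/85 = 4316/6715, sense flips to −
mesh 4 [61T→95T]: |ω|/ω_in = (4316/6715)×61/95 = 263276/637925, sense flips to +
signed output speed (× input speed) = 263276/637925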